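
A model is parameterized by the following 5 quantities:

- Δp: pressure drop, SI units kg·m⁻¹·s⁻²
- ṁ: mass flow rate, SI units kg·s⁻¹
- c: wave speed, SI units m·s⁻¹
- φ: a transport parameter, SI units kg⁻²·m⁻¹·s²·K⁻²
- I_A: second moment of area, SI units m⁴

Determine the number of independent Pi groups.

There are 5 variables and 4 base dimensions (M, L, T, Θ).
The dimension matrix has rank 4.
Independent dimensionless groups: 5 − 4 = 1.

1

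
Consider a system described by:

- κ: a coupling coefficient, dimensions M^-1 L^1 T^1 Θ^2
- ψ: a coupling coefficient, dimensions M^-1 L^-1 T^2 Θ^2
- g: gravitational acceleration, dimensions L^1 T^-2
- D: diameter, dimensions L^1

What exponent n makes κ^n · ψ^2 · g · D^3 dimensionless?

-2

Balance the M exponent: (-1)·n from κ, plus 2·(-1) + (0) + 3·(0) = -2 from the rest, must sum to zero.
−n − 2 = 0, so n = -2.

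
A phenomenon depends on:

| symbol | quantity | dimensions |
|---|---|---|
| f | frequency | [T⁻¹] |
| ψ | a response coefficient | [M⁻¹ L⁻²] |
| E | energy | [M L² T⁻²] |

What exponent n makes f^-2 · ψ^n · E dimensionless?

1

Balance the M exponent: (-1)·n from ψ, plus −2·(0) + (1) = 1 from the rest, must sum to zero.
−n + 1 = 0, so n = 1.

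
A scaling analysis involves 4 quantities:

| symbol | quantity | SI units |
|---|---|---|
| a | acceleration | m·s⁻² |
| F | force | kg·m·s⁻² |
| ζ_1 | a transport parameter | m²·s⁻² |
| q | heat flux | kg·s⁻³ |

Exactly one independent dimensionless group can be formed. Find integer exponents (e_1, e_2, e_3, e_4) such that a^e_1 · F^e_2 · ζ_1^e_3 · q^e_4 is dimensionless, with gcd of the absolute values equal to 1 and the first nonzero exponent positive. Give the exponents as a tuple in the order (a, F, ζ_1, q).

M: e_1·(0) + e_2·(1) + e_3·(0) + e_4·(1) = 0
L: e_1·(1) + e_2·(1) + e_3·(2) + e_4·(0) = 0
T: e_1·(-2) + e_2·(-2) + e_3·(-2) + e_4·(-3) = 0
Solving this homogeneous linear system for the smallest-integer solution (first nonzero entry positive) gives (4, 2, -3, -2).

(4, 2, -3, -2)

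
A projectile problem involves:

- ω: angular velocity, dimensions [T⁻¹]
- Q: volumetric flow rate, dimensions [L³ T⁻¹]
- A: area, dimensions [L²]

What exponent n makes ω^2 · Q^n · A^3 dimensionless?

Balance the L exponent: (3)·n from Q, plus 2·(0) + 3·(2) = 6 from the rest, must sum to zero.
3n + 6 = 0, so n = -2.

-2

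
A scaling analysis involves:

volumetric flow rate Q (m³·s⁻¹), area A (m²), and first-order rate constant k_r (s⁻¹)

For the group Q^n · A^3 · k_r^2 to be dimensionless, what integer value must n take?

-2

Balance the L exponent: (3)·n from Q, plus 3·(2) + 2·(0) = 6 from the rest, must sum to zero.
3n + 6 = 0, so n = -2.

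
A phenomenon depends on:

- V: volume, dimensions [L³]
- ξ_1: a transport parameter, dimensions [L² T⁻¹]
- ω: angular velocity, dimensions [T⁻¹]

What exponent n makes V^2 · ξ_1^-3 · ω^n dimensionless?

3

Balance the T exponent: (-1)·n from ω, plus 2·(0) − 3·(-1) = 3 from the rest, must sum to zero.
−n + 3 = 0, so n = 3.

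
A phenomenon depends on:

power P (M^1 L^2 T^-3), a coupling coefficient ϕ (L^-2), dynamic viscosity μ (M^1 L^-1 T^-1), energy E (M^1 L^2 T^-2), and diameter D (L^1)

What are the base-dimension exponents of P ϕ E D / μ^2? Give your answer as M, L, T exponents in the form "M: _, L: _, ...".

Collect each base-dimension exponent across the product:
  M: (1) + (0) − 2·(1) + (1) + (0) = 0
  L: (2) + (-2) − 2·(-1) + (2) + (1) = 5
  T: (-3) + (0) − 2·(-1) + (-2) + (0) = -3
So the dimensions are [L⁵ T⁻³].

M: 0, L: 5, T: -3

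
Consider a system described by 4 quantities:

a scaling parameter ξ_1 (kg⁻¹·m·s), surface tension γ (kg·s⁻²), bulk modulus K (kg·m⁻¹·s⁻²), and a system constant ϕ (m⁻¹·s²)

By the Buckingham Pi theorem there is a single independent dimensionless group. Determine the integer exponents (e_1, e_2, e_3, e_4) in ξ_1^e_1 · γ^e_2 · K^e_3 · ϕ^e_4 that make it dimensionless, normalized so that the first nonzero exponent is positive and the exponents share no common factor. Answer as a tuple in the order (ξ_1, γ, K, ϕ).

M: e_1·(-1) + e_2·(1) + e_3·(1) + e_4·(0) = 0
L: e_1·(1) + e_2·(0) + e_3·(-1) + e_4·(-1) = 0
T: e_1·(1) + e_2·(-2) + e_3·(-2) + e_4·(2) = 0
Solving this homogeneous linear system for the smallest-integer solution (first nonzero entry positive) gives (2, 1, 1, 1).

(2, 1, 1, 1)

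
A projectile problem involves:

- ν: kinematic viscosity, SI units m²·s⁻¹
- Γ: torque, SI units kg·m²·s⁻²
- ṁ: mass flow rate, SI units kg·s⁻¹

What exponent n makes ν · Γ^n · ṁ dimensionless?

-1

Balance the M exponent: (1)·n from Γ, plus (0) + (1) = 1 from the rest, must sum to zero.
n + 1 = 0, so n = -1.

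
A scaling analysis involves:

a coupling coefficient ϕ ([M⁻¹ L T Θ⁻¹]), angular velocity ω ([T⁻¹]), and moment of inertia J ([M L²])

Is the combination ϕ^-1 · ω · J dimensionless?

Sum the exponent of each base dimension across the product:
  M: −[ϕ]_M + [ω]_M + [J]_M = −(-1) + (0) + (1) = 2
  L: −[ϕ]_L + [ω]_L + [J]_L = −(1) + (0) + (2) = 1
  T: −[ϕ]_T + [ω]_T + [J]_T = −(1) + (-1) + (0) = -2
  Θ: −[ϕ]_Θ + [ω]_Θ + [J]_Θ = −(-1) + (0) + (0) = 1
Net dimensions [M² L T⁻² Θ] ≠ [1] — not dimensionless.

no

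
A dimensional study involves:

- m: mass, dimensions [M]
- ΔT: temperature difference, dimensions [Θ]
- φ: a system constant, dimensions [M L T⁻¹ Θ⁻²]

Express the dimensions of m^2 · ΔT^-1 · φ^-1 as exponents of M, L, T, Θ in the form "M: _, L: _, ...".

Collect each base-dimension exponent across the product:
  M: 2·(1) − (0) − (1) = 1
  L: 2·(0) − (0) − (1) = -1
  T: 2·(0) − (0) − (-1) = 1
  Θ: 2·(0) − (1) − (-2) = 1
So the dimensions are [M L⁻¹ T Θ].

M: 1, L: -1, T: 1, Θ: 1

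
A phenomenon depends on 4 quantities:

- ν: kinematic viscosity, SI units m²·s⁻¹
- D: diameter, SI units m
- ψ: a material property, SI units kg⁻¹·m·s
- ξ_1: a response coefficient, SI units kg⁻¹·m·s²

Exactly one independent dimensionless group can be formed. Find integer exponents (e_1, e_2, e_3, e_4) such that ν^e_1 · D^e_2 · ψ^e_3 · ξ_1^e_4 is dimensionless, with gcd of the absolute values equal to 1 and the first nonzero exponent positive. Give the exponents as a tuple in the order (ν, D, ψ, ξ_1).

M: e_1·(0) + e_2·(0) + e_3·(-1) + e_4·(-1) = 0
L: e_1·(2) + e_2·(1) + e_3·(1) + e_4·(1) = 0
T: e_1·(-1) + e_2·(0) + e_3·(1) + e_4·(2) = 0
Solving this homogeneous linear system for the smallest-integer solution (first nonzero entry positive) gives (1, -2, -1, 1).

(1, -2, -1, 1)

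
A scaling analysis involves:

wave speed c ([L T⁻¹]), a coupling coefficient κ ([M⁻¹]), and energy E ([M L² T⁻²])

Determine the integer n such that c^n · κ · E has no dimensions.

-2

Balance the L exponent: (1)·n from c, plus (0) + (2) = 2 from the rest, must sum to zero.
n + 2 = 0, so n = -2.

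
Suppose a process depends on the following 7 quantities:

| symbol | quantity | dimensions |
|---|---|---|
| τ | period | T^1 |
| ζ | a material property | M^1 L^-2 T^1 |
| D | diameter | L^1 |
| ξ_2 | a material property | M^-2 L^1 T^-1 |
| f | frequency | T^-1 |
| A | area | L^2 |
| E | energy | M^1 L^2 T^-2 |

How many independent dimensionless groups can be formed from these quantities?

There are 7 variables and 3 base dimensions (M, L, T).
The dimension matrix has rank 3.
Independent dimensionless groups: 7 − 3 = 4.

4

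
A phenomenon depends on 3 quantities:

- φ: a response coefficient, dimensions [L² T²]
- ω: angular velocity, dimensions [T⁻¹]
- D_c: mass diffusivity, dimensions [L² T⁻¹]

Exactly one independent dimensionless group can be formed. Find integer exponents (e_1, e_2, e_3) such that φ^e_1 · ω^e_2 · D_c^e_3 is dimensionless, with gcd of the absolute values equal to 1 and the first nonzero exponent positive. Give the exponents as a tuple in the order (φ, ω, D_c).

L: e_1·(2) + e_2·(0) + e_3·(2) = 0
T: e_1·(2) + e_2·(-1) + e_3·(-1) = 0
Solving this homogeneous linear system for the smallest-integer solution (first nonzero entry positive) gives (1, 3, -1).

(1, 3, -1)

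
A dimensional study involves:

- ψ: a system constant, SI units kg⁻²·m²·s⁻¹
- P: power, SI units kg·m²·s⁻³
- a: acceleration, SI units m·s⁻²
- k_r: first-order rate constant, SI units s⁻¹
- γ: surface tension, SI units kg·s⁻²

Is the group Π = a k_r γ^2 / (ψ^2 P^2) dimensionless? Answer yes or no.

Sum the exponent of each base dimension across the product:
  M: −2·[ψ]_M − 2·[P]_M + [a]_M + [k_r]_M + 2·[γ]_M = −2·(-2) − 2·(1) + (0) + (0) + 2·(1) = 4
  L: −2·[ψ]_L − 2·[P]_L + [a]_L + [k_r]_L + 2·[γ]_L = −2·(2) − 2·(2) + (1) + (0) + 2·(0) = -7
  T: −2·[ψ]_T − 2·[P]_T + [a]_T + [k_r]_T + 2·[γ]_T = −2·(-1) − 2·(-3) + (-2) + (-1) + 2·(-2) = 1
Net dimensions [M⁴ L⁻⁷ T] ≠ [1] — not dimensionless.

no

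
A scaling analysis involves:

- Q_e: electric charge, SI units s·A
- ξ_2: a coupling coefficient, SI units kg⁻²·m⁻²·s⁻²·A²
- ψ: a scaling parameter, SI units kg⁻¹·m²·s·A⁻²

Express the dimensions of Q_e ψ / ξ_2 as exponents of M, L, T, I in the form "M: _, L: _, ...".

Collect each base-dimension exponent across the product:
  M: (0) − (-2) + (-1) = 1
  L: (0) − (-2) + (2) = 4
  T: (1) − (-2) + (1) = 4
  I: (1) − (2) + (-2) = -3
So the dimensions are [M L⁴ T⁴ I⁻³].

M: 1, L: 4, T: 4, I: -3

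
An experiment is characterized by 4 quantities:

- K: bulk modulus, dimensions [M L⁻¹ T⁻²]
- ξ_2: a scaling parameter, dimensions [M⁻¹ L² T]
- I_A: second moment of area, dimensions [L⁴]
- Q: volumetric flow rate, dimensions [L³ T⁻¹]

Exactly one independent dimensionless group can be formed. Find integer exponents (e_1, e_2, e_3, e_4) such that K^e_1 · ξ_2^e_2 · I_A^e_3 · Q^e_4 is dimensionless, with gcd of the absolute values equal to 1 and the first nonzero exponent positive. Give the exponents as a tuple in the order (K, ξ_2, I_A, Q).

(2, 2, 1, -2)

M: e_1·(1) + e_2·(-1) + e_3·(0) + e_4·(0) = 0
L: e_1·(-1) + e_2·(2) + e_3·(4) + e_4·(3) = 0
T: e_1·(-2) + e_2·(1) + e_3·(0) + e_4·(-1) = 0
Solving this homogeneous linear system for the smallest-integer solution (first nonzero entry positive) gives (2, 2, 1, -2).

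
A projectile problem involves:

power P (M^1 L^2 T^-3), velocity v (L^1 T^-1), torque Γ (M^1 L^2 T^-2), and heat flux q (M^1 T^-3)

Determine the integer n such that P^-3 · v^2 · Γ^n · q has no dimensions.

Balance the M exponent: (1)·n from Γ, plus −3·(1) + 2·(0) + (1) = -2 from the rest, must sum to zero.
n − 2 = 0, so n = 2.

2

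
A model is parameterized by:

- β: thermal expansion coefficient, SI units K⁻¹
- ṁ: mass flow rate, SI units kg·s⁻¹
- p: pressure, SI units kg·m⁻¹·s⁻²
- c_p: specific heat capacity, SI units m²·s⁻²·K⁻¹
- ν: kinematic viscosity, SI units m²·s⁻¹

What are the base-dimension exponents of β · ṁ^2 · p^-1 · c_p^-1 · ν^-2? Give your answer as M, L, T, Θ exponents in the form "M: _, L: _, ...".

Collect each base-dimension exponent across the product:
  M: (0) + 2·(1) − (1) − (0) − 2·(0) = 1
  L: (0) + 2·(0) − (-1) − (2) − 2·(2) = -5
  T: (0) + 2·(-1) − (-2) − (-2) − 2·(-1) = 4
  Θ: (-1) + 2·(0) − (0) − (-1) − 2·(0) = 0
So the dimensions are [M L⁻⁵ T⁴].

M: 1, L: -5, T: 4, Θ: 0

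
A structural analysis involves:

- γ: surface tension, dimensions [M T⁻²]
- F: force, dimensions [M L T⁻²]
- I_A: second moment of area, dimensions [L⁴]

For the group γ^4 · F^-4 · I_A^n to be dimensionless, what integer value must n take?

1

Balance the L exponent: (4)·n from I_A, plus 4·(0) − 4·(1) = -4 from the rest, must sum to zero.
4n − 4 = 0, so n = 1.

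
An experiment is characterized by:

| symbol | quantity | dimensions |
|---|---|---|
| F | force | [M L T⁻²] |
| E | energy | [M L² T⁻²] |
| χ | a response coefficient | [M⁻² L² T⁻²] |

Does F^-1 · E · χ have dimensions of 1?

Sum the exponent of each base dimension across the product:
  M: −[F]_M + [E]_M + [χ]_M = −(1) + (1) + (-2) = -2
  L: −[F]_L + [E]_L + [χ]_L = −(1) + (2) + (2) = 3
  T: −[F]_T + [E]_T + [χ]_T = −(-2) + (-2) + (-2) = -2
Net dimensions [M⁻² L³ T⁻²] ≠ [1] — not dimensionless.

no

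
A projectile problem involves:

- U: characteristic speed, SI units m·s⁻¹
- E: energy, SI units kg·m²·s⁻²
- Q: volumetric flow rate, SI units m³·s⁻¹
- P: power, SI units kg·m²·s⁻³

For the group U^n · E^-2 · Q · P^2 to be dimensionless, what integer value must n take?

Balance the L exponent: (1)·n from U, plus −2·(2) + (3) + 2·(2) = 3 from the rest, must sum to zero.
n + 3 = 0, so n = -3.

-3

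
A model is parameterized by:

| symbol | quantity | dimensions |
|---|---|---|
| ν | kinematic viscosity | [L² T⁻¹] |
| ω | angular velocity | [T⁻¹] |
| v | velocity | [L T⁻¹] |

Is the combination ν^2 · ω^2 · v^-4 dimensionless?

Sum the exponent of each base dimension across the product:
  M: 2·[ν]_M + 2·[ω]_M − 4·[v]_M = 2·(0) + 2·(0) − 4·(0) = 0
  L: 2·[ν]_L + 2·[ω]_L − 4·[v]_L = 2·(2) + 2·(0) − 4·(1) = 0
  T: 2·[ν]_T + 2·[ω]_T − 4·[v]_T = 2·(-1) + 2·(-1) − 4·(-1) = 0
  Θ: 2·[ν]_Θ + 2·[ω]_Θ − 4·[v]_Θ = 2·(0) + 2·(0) − 4·(0) = 0
  N: 2·[ν]_N + 2·[ω]_N − 4·[v]_N = 2·(0) + 2·(0) − 4·(0) = 0
All base exponents vanish — dimensionless.

yes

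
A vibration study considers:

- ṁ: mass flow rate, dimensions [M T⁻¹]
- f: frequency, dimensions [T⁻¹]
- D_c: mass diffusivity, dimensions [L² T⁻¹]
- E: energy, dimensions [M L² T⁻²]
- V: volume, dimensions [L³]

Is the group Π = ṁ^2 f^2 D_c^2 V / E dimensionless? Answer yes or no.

Sum the exponent of each base dimension across the product:
  M: 2·[ṁ]_M + 2·[f]_M + 2·[D_c]_M − [E]_M + [V]_M = 2·(1) + 2·(0) + 2·(0) − (1) + (0) = 1
  L: 2·[ṁ]_L + 2·[f]_L + 2·[D_c]_L − [E]_L + [V]_L = 2·(0) + 2·(0) + 2·(2) − (2) + (3) = 5
  T: 2·[ṁ]_T + 2·[f]_T + 2·[D_c]_T − [E]_T + [V]_T = 2·(-1) + 2·(-1) + 2·(-1) − (-2) + (0) = -4
Net dimensions [M L⁵ T⁻⁴] ≠ [1] — not dimensionless.

no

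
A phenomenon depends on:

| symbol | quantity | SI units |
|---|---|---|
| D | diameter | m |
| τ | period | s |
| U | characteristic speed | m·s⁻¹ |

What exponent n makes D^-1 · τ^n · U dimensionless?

Balance the T exponent: (1)·n from τ, plus −(0) + (-1) = -1 from the rest, must sum to zero.
n − 1 = 0, so n = 1.

1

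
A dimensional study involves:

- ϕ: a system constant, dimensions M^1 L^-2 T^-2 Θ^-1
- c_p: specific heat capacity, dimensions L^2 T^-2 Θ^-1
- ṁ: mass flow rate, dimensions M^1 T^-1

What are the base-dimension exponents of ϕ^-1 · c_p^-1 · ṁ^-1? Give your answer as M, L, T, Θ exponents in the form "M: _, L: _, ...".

Collect each base-dimension exponent across the product:
  M: −(1) − (0) − (1) = -2
  L: −(-2) − (2) − (0) = 0
  T: −(-2) − (-2) − (-1) = 5
  Θ: −(-1) − (-1) − (0) = 2
So the dimensions are [M⁻² T⁵ Θ²].

M: -2, L: 0, T: 5, Θ: 2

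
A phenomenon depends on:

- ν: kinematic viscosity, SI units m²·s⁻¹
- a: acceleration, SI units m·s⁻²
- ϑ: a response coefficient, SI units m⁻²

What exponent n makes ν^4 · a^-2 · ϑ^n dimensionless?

Balance the L exponent: (-2)·n from ϑ, plus 4·(2) − 2·(1) = 6 from the rest, must sum to zero.
-2n + 6 = 0, so n = 3.

3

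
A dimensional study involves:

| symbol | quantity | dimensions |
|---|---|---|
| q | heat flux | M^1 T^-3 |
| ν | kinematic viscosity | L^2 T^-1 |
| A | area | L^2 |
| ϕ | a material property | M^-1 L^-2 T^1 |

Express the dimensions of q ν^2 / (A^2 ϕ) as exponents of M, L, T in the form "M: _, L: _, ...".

Collect each base-dimension exponent across the product:
  M: (1) + 2·(0) − 2·(0) − (-1) = 2
  L: (0) + 2·(2) − 2·(2) − (-2) = 2
  T: (-3) + 2·(-1) − 2·(0) − (1) = -6
So the dimensions are [M² L² T⁻⁶].

M: 2, L: 2, T: -6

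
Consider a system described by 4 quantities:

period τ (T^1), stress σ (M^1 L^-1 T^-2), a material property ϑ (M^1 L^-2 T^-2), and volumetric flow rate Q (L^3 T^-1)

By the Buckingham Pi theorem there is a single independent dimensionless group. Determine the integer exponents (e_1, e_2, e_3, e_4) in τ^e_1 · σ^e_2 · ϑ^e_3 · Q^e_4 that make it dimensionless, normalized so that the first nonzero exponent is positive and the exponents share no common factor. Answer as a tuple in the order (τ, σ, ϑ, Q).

(1, -3, 3, 1)

M: e_1·(0) + e_2·(1) + e_3·(1) + e_4·(0) = 0
L: e_1·(0) + e_2·(-1) + e_3·(-2) + e_4·(3) = 0
T: e_1·(1) + e_2·(-2) + e_3·(-2) + e_4·(-1) = 0
Solving this homogeneous linear system for the smallest-integer solution (first nonzero entry positive) gives (1, -3, 3, 1).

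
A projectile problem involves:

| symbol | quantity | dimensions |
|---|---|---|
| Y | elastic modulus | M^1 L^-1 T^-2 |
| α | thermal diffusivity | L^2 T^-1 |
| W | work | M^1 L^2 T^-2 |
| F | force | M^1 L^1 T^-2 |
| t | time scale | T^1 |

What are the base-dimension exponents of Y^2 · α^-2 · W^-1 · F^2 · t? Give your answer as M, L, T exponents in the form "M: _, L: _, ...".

M: 3, L: -6, T: -3

Collect each base-dimension exponent across the product:
  M: 2·(1) − 2·(0) − (1) + 2·(1) + (0) = 3
  L: 2·(-1) − 2·(2) − (2) + 2·(1) + (0) = -6
  T: 2·(-2) − 2·(-1) − (-2) + 2·(-2) + (1) = -3
So the dimensions are [M³ L⁻⁶ T⁻³].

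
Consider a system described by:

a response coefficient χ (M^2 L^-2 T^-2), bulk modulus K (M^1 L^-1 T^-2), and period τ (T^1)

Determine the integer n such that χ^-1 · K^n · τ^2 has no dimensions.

Balance the M exponent: (1)·n from K, plus −(2) + 2·(0) = -2 from the rest, must sum to zero.
n − 2 = 0, so n = 2.

2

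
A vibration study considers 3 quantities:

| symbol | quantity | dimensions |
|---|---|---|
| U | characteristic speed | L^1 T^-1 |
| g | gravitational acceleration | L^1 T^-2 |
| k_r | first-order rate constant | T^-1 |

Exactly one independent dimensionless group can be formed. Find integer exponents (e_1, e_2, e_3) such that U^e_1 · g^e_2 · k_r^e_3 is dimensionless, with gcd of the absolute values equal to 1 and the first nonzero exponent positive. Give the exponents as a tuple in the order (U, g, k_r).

(1, -1, 1)

L: e_1·(1) + e_2·(1) + e_3·(0) = 0
T: e_1·(-1) + e_2·(-2) + e_3·(-1) = 0
Solving this homogeneous linear system for the smallest-integer solution (first nonzero entry positive) gives (1, -1, 1).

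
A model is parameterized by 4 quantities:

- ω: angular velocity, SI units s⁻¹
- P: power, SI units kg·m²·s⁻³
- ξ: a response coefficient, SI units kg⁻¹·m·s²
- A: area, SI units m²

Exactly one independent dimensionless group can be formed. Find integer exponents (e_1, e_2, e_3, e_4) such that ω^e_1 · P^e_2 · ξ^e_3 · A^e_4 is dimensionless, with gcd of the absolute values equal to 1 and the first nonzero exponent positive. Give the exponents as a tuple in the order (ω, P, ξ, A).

(2, -2, -2, 3)

M: e_1·(0) + e_2·(1) + e_3·(-1) + e_4·(0) = 0
L: e_1·(0) + e_2·(2) + e_3·(1) + e_4·(2) = 0
T: e_1·(-1) + e_2·(-3) + e_3·(2) + e_4·(0) = 0
Solving this homogeneous linear system for the smallest-integer solution (first nonzero entry positive) gives (2, -2, -2, 3).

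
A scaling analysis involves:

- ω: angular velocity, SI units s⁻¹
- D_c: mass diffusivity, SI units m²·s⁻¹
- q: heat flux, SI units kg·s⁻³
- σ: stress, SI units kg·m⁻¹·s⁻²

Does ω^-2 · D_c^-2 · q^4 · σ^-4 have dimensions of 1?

Sum the exponent of each base dimension across the product:
  M: −2·[ω]_M − 2·[D_c]_M + 4·[q]_M − 4·[σ]_M = −2·(0) − 2·(0) + 4·(1) − 4·(1) = 0
  L: −2·[ω]_L − 2·[D_c]_L + 4·[q]_L − 4·[σ]_L = −2·(0) − 2·(2) + 4·(0) − 4·(-1) = 0
  T: −2·[ω]_T − 2·[D_c]_T + 4·[q]_T − 4·[σ]_T = −2·(-1) − 2·(-1) + 4·(-3) − 4·(-2) = 0
All base exponents vanish — dimensionless.

yes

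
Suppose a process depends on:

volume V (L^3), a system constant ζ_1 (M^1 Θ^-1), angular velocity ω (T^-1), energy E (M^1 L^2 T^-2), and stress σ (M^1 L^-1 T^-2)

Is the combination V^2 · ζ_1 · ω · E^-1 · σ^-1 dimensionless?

Sum the exponent of each base dimension across the product:
  M: 2·[V]_M + [ζ_1]_M + [ω]_M − [E]_M − [σ]_M = 2·(0) + (1) + (0) − (1) − (1) = -1
  L: 2·[V]_L + [ζ_1]_L + [ω]_L − [E]_L − [σ]_L = 2·(3) + (0) + (0) − (2) − (-1) = 5
  T: 2·[V]_T + [ζ_1]_T + [ω]_T − [E]_T − [σ]_T = 2·(0) + (0) + (-1) − (-2) − (-2) = 3
  Θ: 2·[V]_Θ + [ζ_1]_Θ + [ω]_Θ − [E]_Θ − [σ]_Θ = 2·(0) + (-1) + (0) − (0) − (0) = -1
Net dimensions [M⁻¹ L⁵ T³ Θ⁻¹] ≠ [1] — not dimensionless.

no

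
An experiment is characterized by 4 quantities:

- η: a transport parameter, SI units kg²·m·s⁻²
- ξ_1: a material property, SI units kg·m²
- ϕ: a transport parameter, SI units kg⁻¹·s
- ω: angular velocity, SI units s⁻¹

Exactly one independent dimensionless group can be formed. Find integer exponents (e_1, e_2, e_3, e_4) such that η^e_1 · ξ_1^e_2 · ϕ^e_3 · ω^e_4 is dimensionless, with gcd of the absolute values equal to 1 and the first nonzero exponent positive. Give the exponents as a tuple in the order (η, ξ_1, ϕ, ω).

M: e_1·(2) + e_2·(1) + e_3·(-1) + e_4·(0) = 0
L: e_1·(1) + e_2·(2) + e_3·(0) + e_4·(0) = 0
T: e_1·(-2) + e_2·(0) + e_3·(1) + e_4·(-1) = 0
Solving this homogeneous linear system for the smallest-integer solution (first nonzero entry positive) gives (2, -1, 3, -1).

(2, -1, 3, -1)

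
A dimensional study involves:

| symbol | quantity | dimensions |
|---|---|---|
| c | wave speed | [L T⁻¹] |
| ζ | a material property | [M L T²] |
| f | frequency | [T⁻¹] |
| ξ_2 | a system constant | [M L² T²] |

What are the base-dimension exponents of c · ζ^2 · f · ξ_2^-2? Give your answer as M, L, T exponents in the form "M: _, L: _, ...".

Collect each base-dimension exponent across the product:
  M: (0) + 2·(1) + (0) − 2·(1) = 0
  L: (1) + 2·(1) + (0) − 2·(2) = -1
  T: (-1) + 2·(2) + (-1) − 2·(2) = -2
So the dimensions are [L⁻¹ T⁻²].

M: 0, L: -1, T: -2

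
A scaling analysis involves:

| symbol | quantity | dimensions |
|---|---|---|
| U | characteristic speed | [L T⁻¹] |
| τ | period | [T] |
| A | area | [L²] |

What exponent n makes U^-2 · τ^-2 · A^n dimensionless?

Balance the L exponent: (2)·n from A, plus −2·(1) − 2·(0) = -2 from the rest, must sum to zero.
2n − 2 = 0, so n = 1.

1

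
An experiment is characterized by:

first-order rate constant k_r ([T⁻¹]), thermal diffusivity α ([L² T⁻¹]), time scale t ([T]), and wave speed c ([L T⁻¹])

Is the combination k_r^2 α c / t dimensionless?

Sum the exponent of each base dimension across the product:
  L: 2·[k_r]_L + [α]_L − [t]_L + [c]_L = 2·(0) + (2) − (0) + (1) = 3
  T: 2·[k_r]_T + [α]_T − [t]_T + [c]_T = 2·(-1) + (-1) − (1) + (-1) = -5
Net dimensions [L³ T⁻⁵] ≠ [1] — not dimensionless.

no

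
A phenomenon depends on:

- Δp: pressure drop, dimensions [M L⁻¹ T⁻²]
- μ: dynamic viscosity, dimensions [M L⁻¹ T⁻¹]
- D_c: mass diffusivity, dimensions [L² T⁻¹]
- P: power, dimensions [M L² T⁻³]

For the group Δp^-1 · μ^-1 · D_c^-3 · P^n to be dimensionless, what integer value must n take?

2

Balance the M exponent: (1)·n from P, plus −(1) − (1) − 3·(0) = -2 from the rest, must sum to zero.
n − 2 = 0, so n = 2.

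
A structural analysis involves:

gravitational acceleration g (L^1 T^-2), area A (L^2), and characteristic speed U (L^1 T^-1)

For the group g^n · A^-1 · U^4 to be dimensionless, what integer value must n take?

-2

Balance the L exponent: (1)·n from g, plus −(2) + 4·(1) = 2 from the rest, must sum to zero.
n + 2 = 0, so n = -2.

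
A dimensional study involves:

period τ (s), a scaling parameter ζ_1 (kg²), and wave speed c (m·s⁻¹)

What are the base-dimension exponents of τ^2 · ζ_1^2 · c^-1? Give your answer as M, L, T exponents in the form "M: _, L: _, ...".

Collect each base-dimension exponent across the product:
  M: 2·(0) + 2·(2) − (0) = 4
  L: 2·(0) + 2·(0) − (1) = -1
  T: 2·(1) + 2·(0) − (-1) = 3
So the dimensions are [M⁴ L⁻¹ T³].

M: 4, L: -1, T: 3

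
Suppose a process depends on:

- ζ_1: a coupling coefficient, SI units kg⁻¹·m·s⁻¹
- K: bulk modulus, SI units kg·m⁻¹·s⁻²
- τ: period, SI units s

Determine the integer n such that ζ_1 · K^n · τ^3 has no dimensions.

1

Balance the M exponent: (1)·n from K, plus (-1) + 3·(0) = -1 from the rest, must sum to zero.
n − 1 = 0, so n = 1.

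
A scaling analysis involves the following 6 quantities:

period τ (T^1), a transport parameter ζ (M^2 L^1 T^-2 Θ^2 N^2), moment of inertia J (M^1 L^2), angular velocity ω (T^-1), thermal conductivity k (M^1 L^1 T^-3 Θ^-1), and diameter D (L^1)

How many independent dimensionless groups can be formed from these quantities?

There are 6 variables and 5 base dimensions (M, L, T, Θ, N).
The dimension matrix has rank 5.
Independent dimensionless groups: 6 − 5 = 1.

1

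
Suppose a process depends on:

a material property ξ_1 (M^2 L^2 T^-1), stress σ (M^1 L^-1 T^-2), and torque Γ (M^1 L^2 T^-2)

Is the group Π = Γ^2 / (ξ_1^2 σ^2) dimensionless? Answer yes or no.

Sum the exponent of each base dimension across the product:
  M: −2·[ξ_1]_M − 2·[σ]_M + 2·[Γ]_M = −2·(2) − 2·(1) + 2·(1) = -4
  L: −2·[ξ_1]_L − 2·[σ]_L + 2·[Γ]_L = −2·(2) − 2·(-1) + 2·(2) = 2
  T: −2·[ξ_1]_T − 2·[σ]_T + 2·[Γ]_T = −2·(-1) − 2·(-2) + 2·(-2) = 2
Net dimensions [M⁻⁴ L² T²] ≠ [1] — not dimensionless.

no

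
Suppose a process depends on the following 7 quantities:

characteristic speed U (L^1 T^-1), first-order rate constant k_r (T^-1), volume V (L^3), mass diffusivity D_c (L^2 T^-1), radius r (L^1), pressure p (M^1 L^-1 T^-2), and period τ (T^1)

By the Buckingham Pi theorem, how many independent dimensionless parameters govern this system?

There are 7 variables and 3 base dimensions (M, L, T).
The dimension matrix has rank 3.
Independent dimensionless groups: 7 − 3 = 4.

4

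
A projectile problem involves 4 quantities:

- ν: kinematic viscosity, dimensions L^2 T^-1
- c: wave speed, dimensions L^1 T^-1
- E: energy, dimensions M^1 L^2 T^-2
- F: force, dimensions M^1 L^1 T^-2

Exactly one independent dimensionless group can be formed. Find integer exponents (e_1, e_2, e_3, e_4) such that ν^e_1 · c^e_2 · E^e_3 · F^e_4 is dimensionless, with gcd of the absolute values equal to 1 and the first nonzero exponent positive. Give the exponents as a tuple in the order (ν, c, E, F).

M: e_1·(0) + e_2·(0) + e_3·(1) + e_4·(1) = 0
L: e_1·(2) + e_2·(1) + e_3·(2) + e_4·(1) = 0
T: e_1·(-1) + e_2·(-1) + e_3·(-2) + e_4·(-2) = 0
Solving this homogeneous linear system for the smallest-integer solution (first nonzero entry positive) gives (1, -1, -1, 1).

(1, -1, -1, 1)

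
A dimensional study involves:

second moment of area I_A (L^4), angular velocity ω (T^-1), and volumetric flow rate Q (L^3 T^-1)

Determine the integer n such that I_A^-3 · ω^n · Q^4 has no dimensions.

Balance the T exponent: (-1)·n from ω, plus −3·(0) + 4·(-1) = -4 from the rest, must sum to zero.
−n − 4 = 0, so n = -4.

-4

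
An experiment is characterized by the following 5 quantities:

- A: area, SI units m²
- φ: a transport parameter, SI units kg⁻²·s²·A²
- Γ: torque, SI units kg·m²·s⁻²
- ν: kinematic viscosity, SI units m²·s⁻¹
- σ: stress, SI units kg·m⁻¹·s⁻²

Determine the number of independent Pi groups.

There are 5 variables and 4 base dimensions (M, L, T, I).
The dimension matrix has rank 4.
Independent dimensionless groups: 5 − 4 = 1.

1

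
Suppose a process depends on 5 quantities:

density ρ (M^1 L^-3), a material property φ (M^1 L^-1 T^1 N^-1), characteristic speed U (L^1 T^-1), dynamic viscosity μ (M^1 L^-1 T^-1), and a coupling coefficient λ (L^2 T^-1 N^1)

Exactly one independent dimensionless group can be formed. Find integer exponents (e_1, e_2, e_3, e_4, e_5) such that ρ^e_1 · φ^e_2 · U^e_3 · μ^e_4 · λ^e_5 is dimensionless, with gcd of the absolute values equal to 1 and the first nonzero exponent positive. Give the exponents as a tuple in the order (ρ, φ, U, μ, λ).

M: e_1·(1) + e_2·(1) + e_3·(0) + e_4·(1) + e_5·(0) = 0
L: e_1·(-3) + e_2·(-1) + e_3·(1) + e_4·(-1) + e_5·(2) = 0
T: e_1·(0) + e_2·(1) + e_3·(-1) + e_4·(-1) + e_5·(-1) = 0
N: e_1·(0) + e_2·(-1) + e_3·(0) + e_4·(0) + e_5·(1) = 0
Solving this homogeneous linear system for the smallest-integer solution (first nonzero entry positive) gives (3, 1, 4, -4, 1).

(3, 1, 4, -4, 1)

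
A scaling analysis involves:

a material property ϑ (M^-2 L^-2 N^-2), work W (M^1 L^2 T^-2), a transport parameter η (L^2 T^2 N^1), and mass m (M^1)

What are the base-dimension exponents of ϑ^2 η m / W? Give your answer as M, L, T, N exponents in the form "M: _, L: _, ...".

Collect each base-dimension exponent across the product:
  M: 2·(-2) − (1) + (0) + (1) = -4
  L: 2·(-2) − (2) + (2) + (0) = -4
  T: 2·(0) − (-2) + (2) + (0) = 4
  N: 2·(-2) − (0) + (1) + (0) = -3
So the dimensions are [M⁻⁴ L⁻⁴ T⁴ N⁻³].

M: -4, L: -4, T: 4, N: -3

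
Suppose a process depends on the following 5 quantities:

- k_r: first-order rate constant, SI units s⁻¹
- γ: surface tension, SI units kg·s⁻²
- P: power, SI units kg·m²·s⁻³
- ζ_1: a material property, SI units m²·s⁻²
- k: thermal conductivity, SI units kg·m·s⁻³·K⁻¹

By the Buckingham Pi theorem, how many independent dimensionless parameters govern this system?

1

There are 5 variables and 4 base dimensions (M, L, T, Θ).
The dimension matrix has rank 4.
Independent dimensionless groups: 5 − 4 = 1.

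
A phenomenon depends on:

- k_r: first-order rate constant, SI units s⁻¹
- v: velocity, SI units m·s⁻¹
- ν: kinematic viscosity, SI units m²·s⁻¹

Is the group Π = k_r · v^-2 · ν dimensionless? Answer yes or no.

yes

Sum the exponent of each base dimension across the product:
  M: [k_r]_M − 2·[v]_M + [ν]_M = (0) − 2·(0) + (0) = 0
  L: [k_r]_L − 2·[v]_L + [ν]_L = (0) − 2·(1) + (2) = 0
  T: [k_r]_T − 2·[v]_T + [ν]_T = (-1) − 2·(-1) + (-1) = 0
All base exponents vanish — dimensionless.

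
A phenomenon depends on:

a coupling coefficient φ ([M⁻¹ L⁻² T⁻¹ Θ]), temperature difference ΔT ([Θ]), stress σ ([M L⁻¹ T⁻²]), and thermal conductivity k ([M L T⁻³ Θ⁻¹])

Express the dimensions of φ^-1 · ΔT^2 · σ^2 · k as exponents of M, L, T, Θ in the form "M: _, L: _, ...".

M: 4, L: 1, T: -6, Θ: 0

Collect each base-dimension exponent across the product:
  M: −(-1) + 2·(0) + 2·(1) + (1) = 4
  L: −(-2) + 2·(0) + 2·(-1) + (1) = 1
  T: −(-1) + 2·(0) + 2·(-2) + (-3) = -6
  Θ: −(1) + 2·(1) + 2·(0) + (-1) = 0
So the dimensions are [M⁴ L T⁻⁶].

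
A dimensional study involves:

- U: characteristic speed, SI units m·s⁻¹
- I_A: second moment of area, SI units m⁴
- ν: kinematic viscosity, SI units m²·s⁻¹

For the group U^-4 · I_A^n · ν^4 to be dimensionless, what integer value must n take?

-1

Balance the L exponent: (4)·n from I_A, plus −4·(1) + 4·(2) = 4 from the rest, must sum to zero.
4n + 4 = 0, so n = -1.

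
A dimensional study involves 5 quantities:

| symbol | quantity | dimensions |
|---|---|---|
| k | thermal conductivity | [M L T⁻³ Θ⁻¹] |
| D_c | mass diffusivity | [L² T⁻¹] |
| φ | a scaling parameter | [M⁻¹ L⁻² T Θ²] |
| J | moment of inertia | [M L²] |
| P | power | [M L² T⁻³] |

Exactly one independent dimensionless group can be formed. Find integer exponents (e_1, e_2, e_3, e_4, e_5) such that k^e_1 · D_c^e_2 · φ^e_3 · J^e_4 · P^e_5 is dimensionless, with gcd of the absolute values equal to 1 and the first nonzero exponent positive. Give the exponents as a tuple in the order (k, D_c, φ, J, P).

M: e_1·(1) + e_2·(0) + e_3·(-1) + e_4·(1) + e_5·(1) = 0
L: e_1·(1) + e_2·(2) + e_3·(-2) + e_4·(2) + e_5·(2) = 0
T: e_1·(-3) + e_2·(-1) + e_3·(1) + e_4·(0) + e_5·(-3) = 0
Θ: e_1·(-1) + e_2·(0) + e_3·(2) + e_4·(0) + e_5·(0) = 0
Solving this homogeneous linear system for the smallest-integer solution (first nonzero entry positive) gives (2, 1, 1, 1, -2).

(2, 1, 1, 1, -2)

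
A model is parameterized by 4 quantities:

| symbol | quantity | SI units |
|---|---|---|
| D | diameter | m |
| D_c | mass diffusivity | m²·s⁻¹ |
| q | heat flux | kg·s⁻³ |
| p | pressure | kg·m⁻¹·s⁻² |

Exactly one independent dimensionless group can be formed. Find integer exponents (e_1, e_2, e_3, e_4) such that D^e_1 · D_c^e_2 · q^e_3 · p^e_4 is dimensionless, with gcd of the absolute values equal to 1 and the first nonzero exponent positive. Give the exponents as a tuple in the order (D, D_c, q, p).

M: e_1·(0) + e_2·(0) + e_3·(1) + e_4·(1) = 0
L: e_1·(1) + e_2·(2) + e_3·(0) + e_4·(-1) = 0
T: e_1·(0) + e_2·(-1) + e_3·(-3) + e_4·(-2) = 0
Solving this homogeneous linear system for the smallest-integer solution (first nonzero entry positive) gives (1, -1, 1, -1).

(1, -1, 1, -1)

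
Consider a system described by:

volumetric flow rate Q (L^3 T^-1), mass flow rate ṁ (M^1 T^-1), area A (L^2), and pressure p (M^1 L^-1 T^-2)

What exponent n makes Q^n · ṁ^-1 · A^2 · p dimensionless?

Balance the L exponent: (3)·n from Q, plus −(0) + 2·(2) + (-1) = 3 from the rest, must sum to zero.
3n + 3 = 0, so n = -1.

-1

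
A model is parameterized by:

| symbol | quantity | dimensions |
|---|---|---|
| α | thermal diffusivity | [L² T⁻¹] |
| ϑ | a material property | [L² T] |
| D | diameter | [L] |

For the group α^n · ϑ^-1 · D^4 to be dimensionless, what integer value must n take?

Balance the L exponent: (2)·n from α, plus −(2) + 4·(1) = 2 from the rest, must sum to zero.
2n + 2 = 0, so n = -1.

-1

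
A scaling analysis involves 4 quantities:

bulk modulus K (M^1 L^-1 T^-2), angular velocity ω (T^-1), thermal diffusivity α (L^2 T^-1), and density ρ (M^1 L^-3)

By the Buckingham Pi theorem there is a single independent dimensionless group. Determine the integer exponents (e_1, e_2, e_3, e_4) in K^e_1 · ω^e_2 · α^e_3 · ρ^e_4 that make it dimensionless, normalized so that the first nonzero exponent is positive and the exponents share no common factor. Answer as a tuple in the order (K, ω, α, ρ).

M: e_1·(1) + e_2·(0) + e_3·(0) + e_4·(1) = 0
L: e_1·(-1) + e_2·(0) + e_3·(2) + e_4·(-3) = 0
T: e_1·(-2) + e_2·(-1) + e_3·(-1) + e_4·(0) = 0
Solving this homogeneous linear system for the smallest-integer solution (first nonzero entry positive) gives (1, -1, -1, -1).

(1, -1, -1, -1)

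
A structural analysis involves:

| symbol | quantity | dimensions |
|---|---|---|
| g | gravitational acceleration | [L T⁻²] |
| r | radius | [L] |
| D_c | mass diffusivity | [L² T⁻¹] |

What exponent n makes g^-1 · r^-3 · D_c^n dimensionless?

Balance the L exponent: (2)·n from D_c, plus −(1) − 3·(1) = -4 from the rest, must sum to zero.
2n − 4 = 0, so n = 2.

2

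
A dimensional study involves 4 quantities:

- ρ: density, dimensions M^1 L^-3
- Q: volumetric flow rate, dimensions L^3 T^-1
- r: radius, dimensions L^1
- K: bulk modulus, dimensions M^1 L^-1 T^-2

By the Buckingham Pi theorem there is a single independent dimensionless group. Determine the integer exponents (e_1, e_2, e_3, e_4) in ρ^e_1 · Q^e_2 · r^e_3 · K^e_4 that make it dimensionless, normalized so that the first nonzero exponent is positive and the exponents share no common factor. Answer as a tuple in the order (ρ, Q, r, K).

(1, 2, -4, -1)

M: e_1·(1) + e_2·(0) + e_3·(0) + e_4·(1) = 0
L: e_1·(-3) + e_2·(3) + e_3·(1) + e_4·(-1) = 0
T: e_1·(0) + e_2·(-1) + e_3·(0) + e_4·(-2) = 0
Solving this homogeneous linear system for the smallest-integer solution (first nonzero entry positive) gives (1, 2, -4, -1).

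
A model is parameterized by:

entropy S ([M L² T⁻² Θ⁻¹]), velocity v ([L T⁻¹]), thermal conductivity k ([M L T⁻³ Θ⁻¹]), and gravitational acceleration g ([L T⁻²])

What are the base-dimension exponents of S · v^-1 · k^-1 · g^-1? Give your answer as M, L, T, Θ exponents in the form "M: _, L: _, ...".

M: 0, L: -1, T: 4, Θ: 0

Collect each base-dimension exponent across the product:
  M: (1) − (0) − (1) − (0) = 0
  L: (2) − (1) − (1) − (1) = -1
  T: (-2) − (-1) − (-3) − (-2) = 4
  Θ: (-1) − (0) − (-1) − (0) = 0
So the dimensions are [L⁻¹ T⁴].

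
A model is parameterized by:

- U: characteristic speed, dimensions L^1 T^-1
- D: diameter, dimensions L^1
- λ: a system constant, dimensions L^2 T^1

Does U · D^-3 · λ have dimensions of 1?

yes

Sum the exponent of each base dimension across the product:
  M: [U]_M − 3·[D]_M + [λ]_M = (0) − 3·(0) + (0) = 0
  L: [U]_L − 3·[D]_L + [λ]_L = (1) − 3·(1) + (2) = 0
  T: [U]_T − 3·[D]_T + [λ]_T = (-1) − 3·(0) + (1) = 0
All base exponents vanish — dimensionless.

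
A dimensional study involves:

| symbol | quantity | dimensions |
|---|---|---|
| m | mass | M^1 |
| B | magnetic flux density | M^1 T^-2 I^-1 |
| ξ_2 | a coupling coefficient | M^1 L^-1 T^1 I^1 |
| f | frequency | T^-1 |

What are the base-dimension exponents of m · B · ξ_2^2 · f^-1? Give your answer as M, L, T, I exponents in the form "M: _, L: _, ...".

Collect each base-dimension exponent across the product:
  M: (1) + (1) + 2·(1) − (0) = 4
  L: (0) + (0) + 2·(-1) − (0) = -2
  T: (0) + (-2) + 2·(1) − (-1) = 1
  I: (0) + (-1) + 2·(1) − (0) = 1
So the dimensions are [M⁴ L⁻² T I].

M: 4, L: -2, T: 1, I: 1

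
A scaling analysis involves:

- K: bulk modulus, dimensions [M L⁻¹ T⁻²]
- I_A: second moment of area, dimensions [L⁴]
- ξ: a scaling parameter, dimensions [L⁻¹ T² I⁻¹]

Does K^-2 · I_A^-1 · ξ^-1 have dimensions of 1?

Sum the exponent of each base dimension across the product:
  M: −2·[K]_M − [I_A]_M − [ξ]_M = −2·(1) − (0) − (0) = -2
  L: −2·[K]_L − [I_A]_L − [ξ]_L = −2·(-1) − (4) − (-1) = -1
  T: −2·[K]_T − [I_A]_T − [ξ]_T = −2·(-2) − (0) − (2) = 2
  I: −2·[K]_I − [I_A]_I − [ξ]_I = −2·(0) − (0) − (-1) = 1
Net dimensions [M⁻² L⁻¹ T² I] ≠ [1] — not dimensionless.

no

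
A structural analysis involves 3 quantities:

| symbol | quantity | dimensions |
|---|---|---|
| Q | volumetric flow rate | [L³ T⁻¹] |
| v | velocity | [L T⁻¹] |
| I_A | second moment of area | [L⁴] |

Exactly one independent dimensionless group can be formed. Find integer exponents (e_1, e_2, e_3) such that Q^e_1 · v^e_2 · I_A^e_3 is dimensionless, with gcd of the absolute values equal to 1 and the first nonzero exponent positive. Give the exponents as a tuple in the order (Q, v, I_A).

L: e_1·(3) + e_2·(1) + e_3·(4) = 0
T: e_1·(-1) + e_2·(-1) + e_3·(0) = 0
Solving this homogeneous linear system for the smallest-integer solution (first nonzero entry positive) gives (2, -2, -1).

(2, -2, -1)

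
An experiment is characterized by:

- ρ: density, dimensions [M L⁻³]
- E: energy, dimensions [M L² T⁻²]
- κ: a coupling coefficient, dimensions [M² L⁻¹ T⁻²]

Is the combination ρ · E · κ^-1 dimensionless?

Sum the exponent of each base dimension across the product:
  M: [ρ]_M + [E]_M − [κ]_M = (1) + (1) − (2) = 0
  L: [ρ]_L + [E]_L − [κ]_L = (-3) + (2) − (-1) = 0
  T: [ρ]_T + [E]_T − [κ]_T = (0) + (-2) − (-2) = 0
All base exponents vanish — dimensionless.

yes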